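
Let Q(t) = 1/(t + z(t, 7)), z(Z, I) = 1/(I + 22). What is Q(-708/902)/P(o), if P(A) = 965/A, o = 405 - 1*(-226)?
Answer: -8252849/9471475 ≈ -0.87134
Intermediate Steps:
z(Z, I) = 1/(22 + I)
o = 631 (o = 405 + 226 = 631)
Q(t) = 1/(1/29 + t) (Q(t) = 1/(t + 1/(22 + 7)) = 1/(t + 1/29) = 1/(1/29 + t))
Q(-708/902)/P(o) = (29/(1 + 29*(-708/902)))/((965/631)) = (29/(1 + 29*(-708*1/902)))/((965*(1/631))) = (29/(1 + 29*(-354/451)))/(965/631) = (29/(1 - 10266/451))*(631/965) = (29/(-9815/451))*(631/965) = (29*(-451/9815))*(631/965) = -13079/9815*631/965 = -8252849/9471475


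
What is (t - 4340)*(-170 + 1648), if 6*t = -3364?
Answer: -21729556/3 ≈ -7.2432e+6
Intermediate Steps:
t = -1682/3 (t = (⅙)*(-3364) = -1682/3 ≈ -560.67)
(t - 4340)*(-170 + 1648) = (-1682/3 - 4340)*(-170 + 1648) = -14702/3*1478 = -21729556/3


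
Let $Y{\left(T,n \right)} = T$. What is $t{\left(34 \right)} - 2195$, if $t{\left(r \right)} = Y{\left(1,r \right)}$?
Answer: $-2194$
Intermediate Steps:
$t{\left(r \right)} = 1$
$t{\left(34 \right)} - 2195 = 1 - 2195 = -2194$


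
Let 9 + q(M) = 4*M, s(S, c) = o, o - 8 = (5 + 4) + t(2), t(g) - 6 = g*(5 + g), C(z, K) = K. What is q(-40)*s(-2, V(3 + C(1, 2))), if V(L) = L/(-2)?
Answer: -6253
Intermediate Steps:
V(L) = -L/2 (V(L) = L*(-½) = -L/2)
t(g) = 6 + g*(5 + g)
o = 37 (o = 8 + ((5 + 4) + (6 + 2² + 5*2)) = 8 + (9 + (6 + 4 + 10)) = 8 + (9 + 20) = 8 + 29 = 37)
s(S, c) = 37
q(M) = -9 + 4*M
q(-40)*s(-2, V(3 + C(1, 2))) = (-9 + 4*(-40))*37 = (-9 - 160)*37 = -169*37 = -6253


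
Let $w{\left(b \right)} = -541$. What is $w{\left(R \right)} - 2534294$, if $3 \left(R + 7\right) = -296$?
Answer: $-2534835$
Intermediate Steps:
$R = - \frac{317}{3}$ ($R = -7 + \frac{1}{3} \left(-296\right) = -7 - \frac{296}{3} = - \frac{317}{3} \approx -105.67$)
$w{\left(R \right)} - 2534294 = -541 - 2534294 = -2534835$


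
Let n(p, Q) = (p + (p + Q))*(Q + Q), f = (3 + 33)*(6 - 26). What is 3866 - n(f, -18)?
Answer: -48622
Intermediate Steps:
f = -720 (f = 36*(-20) = -720)
n(p, Q) = 2*Q*(Q + 2*p) (n(p, Q) = (p + (Q + p))*(2*Q) = (Q + 2*p)*(2*Q) = 2*Q*(Q + 2*p))
3866 - n(f, -18) = 3866 - 2*(-18)*(-18 + 2*(-720)) = 3866 - 2*(-18)*(-18 - 1440) = 3866 - 2*(-18)*(-1458) = 3866 - 1*52488 = 3866 - 52488 = -48622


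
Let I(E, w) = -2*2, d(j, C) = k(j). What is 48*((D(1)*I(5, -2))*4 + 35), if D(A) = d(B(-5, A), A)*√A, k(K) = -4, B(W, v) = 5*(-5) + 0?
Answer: 4752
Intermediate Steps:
B(W, v) = -25 (B(W, v) = -25 + 0 = -25)
d(j, C) = -4
D(A) = -4*√A
I(E, w) = -4
48*((D(1)*I(5, -2))*4 + 35) = 48*((-4*√1*(-4))*4 + 35) = 48*((-4*1*(-4))*4 + 35) = 48*(-4*(-4)*4 + 35) = 48*(16*4 + 35) = 48*(64 + 35) = 48*99 = 4752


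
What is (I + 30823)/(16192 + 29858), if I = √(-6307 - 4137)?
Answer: 30823/46050 + I*√2611/23025 ≈ 0.66934 + 0.0022192*I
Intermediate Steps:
I = 2*I*√2611 (I = √(-10444) = 2*I*√2611 ≈ 102.2*I)
(I + 30823)/(16192 + 29858) = (2*I*√2611 + 30823)/(16192 + 29858) = (30823 + 2*I*√2611)/46050 = (30823 + 2*I*√2611)*(1/46050) = 30823/46050 + I*√2611/23025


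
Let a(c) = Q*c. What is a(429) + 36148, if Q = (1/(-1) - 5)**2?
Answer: 51592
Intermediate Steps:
Q = 36 (Q = (-1 - 5)**2 = (-6)**2 = 36)
a(c) = 36*c
a(429) + 36148 = 36*429 + 36148 = 15444 + 36148 = 51592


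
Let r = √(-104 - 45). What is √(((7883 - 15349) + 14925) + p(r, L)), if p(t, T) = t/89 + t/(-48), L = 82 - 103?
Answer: √(8507914416 - 10947*I*√149)/1068 ≈ 86.365 - 0.00067823*I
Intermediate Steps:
r = I*√149 (r = √(-149) = I*√149 ≈ 12.207*I)
L = -21
p(t, T) = -41*t/4272 (p(t, T) = t*(1/89) + t*(-1/48) = t/89 - t/48 = -41*t/4272)
√(((7883 - 15349) + 14925) + p(r, L)) = √(((7883 - 15349) + 14925) - 41*I*√149/4272) = √((-7466 + 14925) - 41*I*√149/4272) = √(7459 - 41*I*√149/4272)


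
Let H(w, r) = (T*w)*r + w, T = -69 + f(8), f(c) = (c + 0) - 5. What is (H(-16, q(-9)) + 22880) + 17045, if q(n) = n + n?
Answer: 20901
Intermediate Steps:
q(n) = 2*n
f(c) = -5 + c (f(c) = c - 5 = -5 + c)
T = -66 (T = -69 + (-5 + 8) = -69 + 3 = -66)
H(w, r) = w - 66*r*w (H(w, r) = (-66*w)*r + w = -66*r*w + w = w - 66*r*w)
(H(-16, q(-9)) + 22880) + 17045 = (-16*(1 - 132*(-9)) + 22880) + 17045 = (-16*(1 - 66*(-18)) + 22880) + 17045 = (-16*(1 + 1188) + 22880) + 17045 = (-16*1189 + 22880) + 17045 = (-19024 + 22880) + 17045 = 3856 + 17045 = 20901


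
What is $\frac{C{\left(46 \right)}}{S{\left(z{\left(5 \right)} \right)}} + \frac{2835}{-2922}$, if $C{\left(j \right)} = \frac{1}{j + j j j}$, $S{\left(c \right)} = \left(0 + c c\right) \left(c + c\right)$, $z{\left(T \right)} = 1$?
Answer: $- \frac{92025503}{94850068} \approx -0.97022$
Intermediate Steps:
$S{\left(c \right)} = 2 c^{3}$ ($S{\left(c \right)} = \left(0 + c^{2}\right) 2 c = c^{2} \cdot 2 c = 2 c^{3}$)
$C{\left(j \right)} = \frac{1}{j + j^{3}}$ ($C{\left(j \right)} = \frac{1}{j + j^{2} j} = \frac{1}{j + j^{3}}$)
$\frac{C{\left(46 \right)}}{S{\left(z{\left(5 \right)} \right)}} + \frac{2835}{-2922} = \frac{1}{\left(46 + 46^{3}\right) 2 \cdot 1^{3}} + \frac{2835}{-2922} = \frac{1}{\left(46 + 97336\right) 2 \cdot 1} + 2835 \left(- \frac{1}{2922}\right) = \frac{1}{97382 \cdot 2} - \frac{945}{974} = \frac{1}{97382} \cdot \frac{1}{2} - \frac{945}{974} = \frac{1}{194764} - \frac{945}{974} = - \frac{92025503}{94850068}$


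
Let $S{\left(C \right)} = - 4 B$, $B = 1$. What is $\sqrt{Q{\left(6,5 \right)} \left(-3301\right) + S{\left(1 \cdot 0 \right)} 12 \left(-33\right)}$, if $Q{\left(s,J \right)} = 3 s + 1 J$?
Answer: $i \sqrt{74339} \approx 272.65 i$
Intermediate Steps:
$S{\left(C \right)} = -4$ ($S{\left(C \right)} = \left(-4\right) 1 = -4$)
$Q{\left(s,J \right)} = J + 3 s$ ($Q{\left(s,J \right)} = 3 s + J = J + 3 s$)
$\sqrt{Q{\left(6,5 \right)} \left(-3301\right) + S{\left(1 \cdot 0 \right)} 12 \left(-33\right)} = \sqrt{\left(5 + 3 \cdot 6\right) \left(-3301\right) + \left(-4\right) 12 \left(-33\right)} = \sqrt{\left(5 + 18\right) \left(-3301\right) - -1584} = \sqrt{23 \left(-3301\right) + 1584} = \sqrt{-75923 + 1584} = \sqrt{-74339} = i \sqrt{74339}$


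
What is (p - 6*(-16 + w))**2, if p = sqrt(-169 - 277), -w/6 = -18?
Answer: (552 - I*sqrt(446))**2 ≈ 3.0426e+5 - 23315.0*I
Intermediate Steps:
w = 108 (w = -6*(-18) = 108)
p = I*sqrt(446) (p = sqrt(-446) = I*sqrt(446) ≈ 21.119*I)
(p - 6*(-16 + w))**2 = (I*sqrt(446) - 6*(-16 + 108))**2 = (I*sqrt(446) - 6*92)**2 = (I*sqrt(446) - 552)**2 = (-552 + I*sqrt(446))**2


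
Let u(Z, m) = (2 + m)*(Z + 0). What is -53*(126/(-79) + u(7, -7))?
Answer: 153223/79 ≈ 1939.5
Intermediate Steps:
u(Z, m) = Z*(2 + m) (u(Z, m) = (2 + m)*Z = Z*(2 + m))
-53*(126/(-79) + u(7, -7)) = -53*(126/(-79) + 7*(2 - 7)) = -53*(126*(-1/79) + 7*(-5)) = -53*(-126/79 - 35) = -53*(-2891/79) = 153223/79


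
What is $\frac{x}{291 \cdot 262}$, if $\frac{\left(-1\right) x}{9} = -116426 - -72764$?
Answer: $\frac{65493}{12707} \approx 5.1541$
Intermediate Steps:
$x = 392958$ ($x = - 9 \left(-116426 - -72764\right) = - 9 \left(-116426 + 72764\right) = \left(-9\right) \left(-43662\right) = 392958$)
$\frac{x}{291 \cdot 262} = \frac{392958}{291 \cdot 262} = \frac{392958}{76242} = 392958 \cdot \frac{1}{76242} = \frac{65493}{12707}$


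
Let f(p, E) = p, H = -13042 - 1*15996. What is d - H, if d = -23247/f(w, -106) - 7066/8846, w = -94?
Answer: 12175386335/415762 ≈ 29285.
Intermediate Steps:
H = -29038 (H = -13042 - 15996 = -29038)
d = 102489379/415762 (d = -23247/(-94) - 7066/8846 = -23247*(-1/94) - 7066*1/8846 = 23247/94 - 3533/4423 = 102489379/415762 ≈ 246.51)
d - H = 102489379/415762 - 1*(-29038) = 102489379/415762 + 29038 = 12175386335/415762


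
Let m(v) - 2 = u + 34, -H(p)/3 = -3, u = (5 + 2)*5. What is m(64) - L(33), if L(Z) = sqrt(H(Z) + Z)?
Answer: 71 - sqrt(42) ≈ 64.519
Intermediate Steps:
u = 35 (u = 7*5 = 35)
H(p) = 9 (H(p) = -3*(-3) = 9)
L(Z) = sqrt(9 + Z)
m(v) = 71 (m(v) = 2 + (35 + 34) = 2 + 69 = 71)
m(64) - L(33) = 71 - sqrt(9 + 33) = 71 - sqrt(42)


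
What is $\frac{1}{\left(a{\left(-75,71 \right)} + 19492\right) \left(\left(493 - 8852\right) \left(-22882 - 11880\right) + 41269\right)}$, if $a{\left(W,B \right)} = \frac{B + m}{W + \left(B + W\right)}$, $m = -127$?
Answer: $\frac{79}{447527826701148} \approx 1.7653 \cdot 10^{-13}$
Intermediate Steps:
$a{\left(W,B \right)} = \frac{-127 + B}{B + 2 W}$ ($a{\left(W,B \right)} = \frac{B - 127}{W + \left(B + W\right)} = \frac{-127 + B}{B + 2 W}$)
$\frac{1}{\left(a{\left(-75,71 \right)} + 19492\right) \left(\left(493 - 8852\right) \left(-22882 - 11880\right) + 41269\right)} = \frac{1}{\left(\frac{-127 + 71}{71 + 2 \left(-75\right)} + 19492\right) \left(\left(493 - 8852\right) \left(-22882 - 11880\right) + 41269\right)} = \frac{1}{\left(\frac{1}{71 - 150} \left(-56\right) + 19492\right) \left(\left(-8359\right) \left(-34762\right) + 41269\right)} = \frac{1}{\left(\frac{1}{-79} \left(-56\right) + 19492\right) \left(290575558 + 41269\right)} = \frac{1}{\left(\left(- \frac{1}{79}\right) \left(-56\right) + 19492\right) 290616827} = \frac{1}{\left(\frac{56}{79} + 19492\right) 290616827} = \frac{1}{\frac{1539924}{79} \cdot 290616827} = \frac{1}{\frac{447527826701148}{79}} = \frac{79}{447527826701148}$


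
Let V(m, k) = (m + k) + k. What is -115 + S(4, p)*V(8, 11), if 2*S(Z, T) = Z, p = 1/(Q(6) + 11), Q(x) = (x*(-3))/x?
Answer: -55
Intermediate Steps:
Q(x) = -3 (Q(x) = (-3*x)/x = -3)
p = ⅛ (p = 1/(-3 + 11) = 1/8 = ⅛ ≈ 0.12500)
S(Z, T) = Z/2
V(m, k) = m + 2*k (V(m, k) = (k + m) + k = m + 2*k)
-115 + S(4, p)*V(8, 11) = -115 + ((½)*4)*(8 + 2*11) = -115 + 2*(8 + 22) = -115 + 2*30 = -115 + 60 = -55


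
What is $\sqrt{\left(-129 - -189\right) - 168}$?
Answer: $6 i \sqrt{3} \approx 10.392 i$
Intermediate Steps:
$\sqrt{\left(-129 - -189\right) - 168} = \sqrt{\left(-129 + 189\right) - 168} = \sqrt{60 - 168} = \sqrt{-108} = 6 i \sqrt{3}$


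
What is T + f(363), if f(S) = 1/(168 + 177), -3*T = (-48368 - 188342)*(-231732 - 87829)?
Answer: -2899659231883/115 ≈ -2.5214e+10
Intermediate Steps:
T = -75643284310/3 (T = -(-48368 - 188342)*(-231732 - 87829)/3 = -(-236710)*(-319561)/3 = -1/3*75643284310 = -75643284310/3 ≈ -2.5214e+10)
f(S) = 1/345
T + f(363) = -75643284310/3 + 1/345 = -2899659231883/115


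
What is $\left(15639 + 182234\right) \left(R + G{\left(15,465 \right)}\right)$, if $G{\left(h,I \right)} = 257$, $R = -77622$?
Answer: $-15308444645$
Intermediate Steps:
$\left(15639 + 182234\right) \left(R + G{\left(15,465 \right)}\right) = \left(15639 + 182234\right) \left(-77622 + 257\right) = 197873 \left(-77365\right) = -15308444645$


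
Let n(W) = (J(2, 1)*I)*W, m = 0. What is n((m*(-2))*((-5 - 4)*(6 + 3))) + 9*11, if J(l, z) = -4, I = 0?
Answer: 99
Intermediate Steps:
n(W) = 0 (n(W) = (-4*0)*W = 0*W = 0)
n((m*(-2))*((-5 - 4)*(6 + 3))) + 9*11 = 0 + 9*11 = 0 + 99 = 99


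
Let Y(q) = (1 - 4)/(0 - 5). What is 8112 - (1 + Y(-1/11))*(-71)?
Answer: 41128/5 ≈ 8225.6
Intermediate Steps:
Y(q) = ⅗ (Y(q) = -3/(-5) = -3*(-⅕) = ⅗)
8112 - (1 + Y(-1/11))*(-71) = 8112 - (1 + ⅗)*(-71) = 8112 - 8*(-71)/5 = 8112 - 1*(-568/5) = 8112 + 568/5 = 41128/5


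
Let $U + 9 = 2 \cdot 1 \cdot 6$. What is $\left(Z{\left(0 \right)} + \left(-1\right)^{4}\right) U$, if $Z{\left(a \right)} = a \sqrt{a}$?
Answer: $3$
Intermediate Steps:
$Z{\left(a \right)} = a^{\frac{3}{2}}$
$U = 3$ ($U = -9 + 2 \cdot 1 \cdot 6 = -9 + 2 \cdot 6 = -9 + 12 = 3$)
$\left(Z{\left(0 \right)} + \left(-1\right)^{4}\right) U = \left(0^{\frac{3}{2}} + \left(-1\right)^{4}\right) 3 = \left(0 + 1\right) 3 = 1 \cdot 3 = 3$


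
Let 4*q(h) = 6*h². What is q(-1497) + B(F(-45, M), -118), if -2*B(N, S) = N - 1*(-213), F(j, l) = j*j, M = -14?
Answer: 6720789/2 ≈ 3.3604e+6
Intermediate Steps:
F(j, l) = j²
B(N, S) = -213/2 - N/2 (B(N, S) = -(N - 1*(-213))/2 = -(N + 213)/2 = -(213 + N)/2 = -213/2 - N/2)
q(h) = 3*h²/2 (q(h) = (6*h²)/4 = 3*h²/2)
q(-1497) + B(F(-45, M), -118) = (3/2)*(-1497)² + (-213/2 - ½*(-45)²) = (3/2)*2241009 + (-213/2 - ½*2025) = 6723027/2 + (-213/2 - 2025/2) = 6723027/2 - 1119 = 6720789/2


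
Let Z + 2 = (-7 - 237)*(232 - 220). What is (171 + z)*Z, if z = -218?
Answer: 137710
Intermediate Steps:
Z = -2930 (Z = -2 + (-7 - 237)*(232 - 220) = -2 - 244*12 = -2 - 2928 = -2930)
(171 + z)*Z = (171 - 218)*(-2930) = -47*(-2930) = 137710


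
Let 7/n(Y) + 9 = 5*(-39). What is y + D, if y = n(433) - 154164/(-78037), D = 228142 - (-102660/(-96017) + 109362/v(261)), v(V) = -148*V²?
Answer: 97662091263675266688295/428074240292216748 ≈ 2.2814e+5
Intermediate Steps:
n(Y) = -7/204 (n(Y) = 7/(-9 + 5*(-39)) = 7/(-9 - 195) = 7/(-204) = 7*(-1/204) = -7/204)
D = 36808052696487631/161339093406 (D = 228142 - (-102660/(-96017) + 109362/((-148*261²))) = 228142 - (-102660*(-1/96017) + 109362/((-148*68121))) = 228142 - (102660/96017 + 109362/(-10081908)) = 228142 - (102660/96017 + 109362*(-1/10081908)) = 228142 - (102660/96017 - 18227/1680318) = 228142 - 1*170751344021/161339093406 = 228142 - 170751344021/161339093406 = 36808052696487631/161339093406 ≈ 2.2814e+5)
y = 30903197/15919548 (y = -7/204 - 154164/(-78037) = -7/204 - 154164*(-1)/78037 = -7/204 - 1*(-154164/78037) = -7/204 + 154164/78037 = 30903197/15919548 ≈ 1.9412)
y + D = 30903197/15919548 + 36808052696487631/161339093406 = 97662091263675266688295/428074240292216748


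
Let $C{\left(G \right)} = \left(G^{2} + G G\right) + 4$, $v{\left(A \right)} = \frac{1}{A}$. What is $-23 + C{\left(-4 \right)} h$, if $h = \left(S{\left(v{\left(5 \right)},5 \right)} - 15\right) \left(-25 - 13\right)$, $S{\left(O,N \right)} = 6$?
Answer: $12289$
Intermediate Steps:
$h = 342$ ($h = \left(6 - 15\right) \left(-25 - 13\right) = \left(6 - 15\right) \left(-38\right) = \left(-9\right) \left(-38\right) = 342$)
$C{\left(G \right)} = 4 + 2 G^{2}$ ($C{\left(G \right)} = \left(G^{2} + G^{2}\right) + 4 = 2 G^{2} + 4 = 4 + 2 G^{2}$)
$-23 + C{\left(-4 \right)} h = -23 + \left(4 + 2 \left(-4\right)^{2}\right) 342 = -23 + \left(4 + 2 \cdot 16\right) 342 = -23 + \left(4 + 32\right) 342 = -23 + 36 \cdot 342 = -23 + 12312 = 12289$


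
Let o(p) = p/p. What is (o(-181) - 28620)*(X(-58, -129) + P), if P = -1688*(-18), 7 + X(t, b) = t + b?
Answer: -864007610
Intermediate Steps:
o(p) = 1
X(t, b) = -7 + b + t (X(t, b) = -7 + (t + b) = -7 + (b + t) = -7 + b + t)
P = 30384
(o(-181) - 28620)*(X(-58, -129) + P) = (1 - 28620)*((-7 - 129 - 58) + 30384) = -28619*(-194 + 30384) = -28619*30190 = -864007610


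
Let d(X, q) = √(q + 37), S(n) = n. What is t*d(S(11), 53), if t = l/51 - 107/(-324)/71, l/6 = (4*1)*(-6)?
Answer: -1102373*√10/130356 ≈ -26.742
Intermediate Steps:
d(X, q) = √(37 + q)
l = -144 (l = 6*((4*1)*(-6)) = 6*(4*(-6)) = 6*(-24) = -144)
t = -1102373/391068 (t = -144/51 - 107/(-324)/71 = -144*1/51 - 107*(-1/324)*(1/71) = -48/17 + (107/324)*(1/71) = -48/17 + 107/23004 = -1102373/391068 ≈ -2.8189)
t*d(S(11), 53) = -1102373*√(37 + 53)/391068 = -1102373*√10/130356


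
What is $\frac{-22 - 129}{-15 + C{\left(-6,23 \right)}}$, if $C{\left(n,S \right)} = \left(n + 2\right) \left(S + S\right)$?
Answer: $\frac{151}{199} \approx 0.75879$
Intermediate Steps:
$C{\left(n,S \right)} = 2 S \left(2 + n\right)$ ($C{\left(n,S \right)} = \left(2 + n\right) 2 S = 2 S \left(2 + n\right)$)
$\frac{-22 - 129}{-15 + C{\left(-6,23 \right)}} = \frac{-22 - 129}{-15 + 2 \cdot 23 \left(2 - 6\right)} = - \frac{151}{-15 + 2 \cdot 23 \left(-4\right)} = - \frac{151}{-15 - 184} = - \frac{151}{-199} = \left(-151\right) \left(- \frac{1}{199}\right) = \frac{151}{199}$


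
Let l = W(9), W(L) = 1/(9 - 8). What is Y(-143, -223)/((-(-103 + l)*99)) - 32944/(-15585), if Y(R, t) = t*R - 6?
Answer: 276521689/52459110 ≈ 5.2712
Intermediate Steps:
W(L) = 1 (W(L) = 1/1 = 1)
Y(R, t) = -6 + R*t (Y(R, t) = R*t - 6 = -6 + R*t)
l = 1
Y(-143, -223)/((-(-103 + l)*99)) - 32944/(-15585) = (-6 - 143*(-223))/((-(-103 + 1)*99)) - 32944/(-15585) = (-6 + 31889)/((-(-102)*99)) - 32944*(-1/15585) = 31883/((-1*(-10098))) + 32944/15585 = 31883/10098 + 32944/15585 = 276521689/52459110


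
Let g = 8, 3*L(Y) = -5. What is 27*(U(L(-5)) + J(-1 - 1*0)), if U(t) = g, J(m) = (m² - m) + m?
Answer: 243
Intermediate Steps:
L(Y) = -5/3 (L(Y) = (⅓)*(-5) = -5/3)
J(m) = m²
U(t) = 8
27*(U(L(-5)) + J(-1 - 1*0)) = 27*(8 + (-1 - 1*0)²) = 27*(8 + (-1 + 0)²) = 27*(8 + (-1)²) = 27*(8 + 1) = 27*9 = 243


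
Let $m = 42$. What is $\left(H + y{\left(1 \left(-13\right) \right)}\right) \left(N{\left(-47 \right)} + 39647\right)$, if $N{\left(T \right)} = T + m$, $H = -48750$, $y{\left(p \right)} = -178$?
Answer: $-1939603776$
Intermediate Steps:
$N{\left(T \right)} = 42 + T$ ($N{\left(T \right)} = T + 42 = 42 + T$)
$\left(H + y{\left(1 \left(-13\right) \right)}\right) \left(N{\left(-47 \right)} + 39647\right) = \left(-48750 - 178\right) \left(\left(42 - 47\right) + 39647\right) = - 48928 \left(-5 + 39647\right) = \left(-48928\right) 39642 = -1939603776$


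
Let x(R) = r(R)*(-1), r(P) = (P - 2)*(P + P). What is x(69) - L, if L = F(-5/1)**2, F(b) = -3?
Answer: -9255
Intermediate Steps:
L = 9 (L = (-3)**2 = 9)
r(P) = 2*P*(-2 + P) (r(P) = (-2 + P)*(2*P) = 2*P*(-2 + P))
x(R) = -2*R*(-2 + R) (x(R) = (2*R*(-2 + R))*(-1) = -2*R*(-2 + R))
x(69) - L = 2*69*(2 - 1*69) - 1*9 = 2*69*(2 - 69) - 9 = 2*69*(-67) - 9 = -9246 - 9 = -9255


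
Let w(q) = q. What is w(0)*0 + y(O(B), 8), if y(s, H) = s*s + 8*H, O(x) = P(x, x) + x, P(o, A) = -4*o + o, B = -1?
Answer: 68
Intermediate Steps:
P(o, A) = -3*o
O(x) = -2*x (O(x) = -3*x + x = -2*x)
y(s, H) = s² + 8*H
w(0)*0 + y(O(B), 8) = 0*0 + ((-2*(-1))² + 8*8) = 0 + (2² + 64) = 0 + (4 + 64) = 0 + 68 = 68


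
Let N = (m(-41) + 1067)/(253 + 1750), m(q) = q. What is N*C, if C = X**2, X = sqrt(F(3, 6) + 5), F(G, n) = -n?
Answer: -1026/2003 ≈ -0.51223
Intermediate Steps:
X = I (X = sqrt(-1*6 + 5) = sqrt(-6 + 5) = sqrt(-1) = I ≈ 1.0*I)
N = 1026/2003 (N = (-41 + 1067)/(253 + 1750) = 1026/2003 ≈ 0.51223)
C = -1 (C = I**2 = -1)
N*C = (1026/2003)*(-1) = -1026/2003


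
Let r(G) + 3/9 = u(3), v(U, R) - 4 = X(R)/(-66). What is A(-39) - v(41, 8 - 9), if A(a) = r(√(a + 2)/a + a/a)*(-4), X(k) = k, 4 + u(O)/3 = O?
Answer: 205/22 ≈ 9.3182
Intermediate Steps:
u(O) = -12 + 3*O
v(U, R) = 4 - R/66 (v(U, R) = 4 + R/(-66) = 4 + R*(-1/66) = 4 - R/66)
r(G) = -10/3 (r(G) = -⅓ + (-12 + 3*3) = -⅓ + (-12 + 9) = -⅓ - 3 = -10/3)
A(a) = 40/3 (A(a) = -10/3*(-4) = 40/3)
A(-39) - v(41, 8 - 9) = 40/3 - (4 - (8 - 9)/66) = 40/3 - (4 - 1/66*(-1)) = 40/3 - (4 + 1/66) = 40/3 - 1*265/66 = 40/3 - 265/66 = 205/22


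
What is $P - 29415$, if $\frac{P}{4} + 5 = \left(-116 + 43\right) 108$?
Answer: $-60971$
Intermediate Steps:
$P = -31556$ ($P = -20 + 4 \left(-116 + 43\right) 108 = -20 + 4 \left(\left(-73\right) 108\right) = -20 + 4 \left(-7884\right) = -20 - 31536 = -31556$)
$P - 29415 = -31556 - 29415 = -60971$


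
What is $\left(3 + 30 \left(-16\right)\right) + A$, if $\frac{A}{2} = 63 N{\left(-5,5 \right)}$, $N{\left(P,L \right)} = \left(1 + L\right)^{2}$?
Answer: $4059$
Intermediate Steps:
$A = 4536$ ($A = 2 \cdot 63 \left(1 + 5\right)^{2} = 2 \cdot 63 \cdot 6^{2} = 2 \cdot 63 \cdot 36 = 2 \cdot 2268 = 4536$)
$\left(3 + 30 \left(-16\right)\right) + A = \left(3 + 30 \left(-16\right)\right) + 4536 = \left(3 - 480\right) + 4536 = -477 + 4536 = 4059$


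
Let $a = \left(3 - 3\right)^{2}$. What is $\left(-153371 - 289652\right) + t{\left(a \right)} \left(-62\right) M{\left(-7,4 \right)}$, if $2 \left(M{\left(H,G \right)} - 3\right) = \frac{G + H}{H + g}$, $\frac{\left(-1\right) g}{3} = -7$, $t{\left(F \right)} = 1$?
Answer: $- \frac{6204833}{14} \approx -4.432 \cdot 10^{5}$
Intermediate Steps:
$a = 0$ ($a = 0^{2} = 0$)
$g = 21$ ($g = \left(-3\right) \left(-7\right) = 21$)
$M{\left(H,G \right)} = 3 + \frac{G + H}{2 \left(21 + H\right)}$ ($M{\left(H,G \right)} = 3 + \frac{\left(G + H\right) \frac{1}{H + 21}}{2} = 3 + \frac{\left(G + H\right) \frac{1}{21 + H}}{2} = 3 + \frac{\frac{1}{21 + H} \left(G + H\right)}{2} = 3 + \frac{G + H}{2 \left(21 + H\right)}$)
$\left(-153371 - 289652\right) + t{\left(a \right)} \left(-62\right) M{\left(-7,4 \right)} = \left(-153371 - 289652\right) + 1 \left(-62\right) \frac{126 + 4 + 7 \left(-7\right)}{2 \left(21 - 7\right)} = -443023 - 62 \frac{126 + 4 - 49}{2 \cdot 14} = -443023 - 62 \cdot \frac{1}{2} \cdot \frac{1}{14} \cdot 81 = -443023 - \frac{2511}{14} = - \frac{6204833}{14}$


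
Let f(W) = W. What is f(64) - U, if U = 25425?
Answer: -25361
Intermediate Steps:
f(64) - U = 64 - 1*25425 = 64 - 25425 = -25361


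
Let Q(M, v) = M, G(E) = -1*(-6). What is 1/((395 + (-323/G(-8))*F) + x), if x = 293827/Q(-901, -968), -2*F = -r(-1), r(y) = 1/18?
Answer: 194616/13115665 ≈ 0.014838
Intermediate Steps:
r(y) = 1/18
G(E) = 6
F = 1/36 (F = -(-1)/(2*18) = -1/2*(-1/18) = 1/36 ≈ 0.027778)
x = -293827/901 (x = 293827/(-901) = 293827*(-1/901) = -293827/901 ≈ -326.11)
1/((395 + (-323/G(-8))*F) + x) = 1/((395 - 323/6*(1/36)) - 293827/901) = 1/((395 - 323*1/6*(1/36)) - 293827/901) = 1/((395 - 323/6*1/36) - 293827/901) = 1/((395 - 323/216) - 293827/901) = 1/(84997/216 - 293827/901) = 1/(13115665/194616) = 194616/13115665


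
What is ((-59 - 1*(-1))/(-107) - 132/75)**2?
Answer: 10614564/7155625 ≈ 1.4834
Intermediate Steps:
((-59 - 1*(-1))/(-107) - 132/75)**2 = ((-59 + 1)*(-1/107) - 132*1/75)**2 = (-58*(-1/107) - 44/25)**2 = (58/107 - 44/25)**2 = (-3258/2675)**2 = 10614564/7155625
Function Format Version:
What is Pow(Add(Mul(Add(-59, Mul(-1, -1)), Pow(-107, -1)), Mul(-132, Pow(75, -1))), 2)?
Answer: Rational(10614564, 7155625) ≈ 1.4834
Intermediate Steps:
Pow(Add(Mul(Add(-59, Mul(-1, -1)), Pow(-107, -1)), Mul(-132, Pow(75, -1))), 2) = Pow(Add(Mul(Add(-59, 1), Rational(-1, 107)), Mul(-132, Rational(1, 75))), 2) = Pow(Add(Mul(-58, Rational(-1, 107)), Rational(-44, 25)), 2) = Pow(Add(Rational(58, 107), Rational(-44, 25)), 2) = Pow(Rational(-3258, 2675), 2) = Rational(10614564, 7155625)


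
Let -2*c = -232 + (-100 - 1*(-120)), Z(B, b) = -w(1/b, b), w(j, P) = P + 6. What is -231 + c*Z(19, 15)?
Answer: -2457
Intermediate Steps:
w(j, P) = 6 + P
Z(B, b) = -6 - b (Z(B, b) = -(6 + b) = -6 - b)
c = 106 (c = -(-232 + (-100 - 1*(-120)))/2 = -(-232 + (-100 + 120))/2 = -(-232 + 20)/2 = -½*(-212) = 106)
-231 + c*Z(19, 15) = -231 + 106*(-6 - 1*15) = -231 + 106*(-6 - 15) = -231 + 106*(-21) = -231 - 2226 = -2457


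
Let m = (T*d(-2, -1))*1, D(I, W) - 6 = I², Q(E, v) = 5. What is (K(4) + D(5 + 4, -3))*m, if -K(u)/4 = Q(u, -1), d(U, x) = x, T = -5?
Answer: 335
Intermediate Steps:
K(u) = -20 (K(u) = -4*5 = -20)
D(I, W) = 6 + I²
m = 5 (m = -5*(-1)*1 = 5*1 = 5)
(K(4) + D(5 + 4, -3))*m = (-20 + (6 + (5 + 4)²))*5 = (-20 + (6 + 9²))*5 = (-20 + (6 + 81))*5 = (-20 + 87)*5 = 67*5 = 335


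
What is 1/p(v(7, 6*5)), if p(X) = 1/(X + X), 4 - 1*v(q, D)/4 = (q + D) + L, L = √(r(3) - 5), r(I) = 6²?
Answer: -264 - 8*√31 ≈ -308.54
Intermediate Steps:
r(I) = 36
L = √31 (L = √(36 - 5) = √31 ≈ 5.5678)
v(q, D) = 16 - 4*D - 4*q - 4*√31 (v(q, D) = 16 - 4*((q + D) + √31) = 16 - 4*((D + q) + √31) = 16 - 4*(D + q + √31) = 16 + (-4*D - 4*q - 4*√31) = 16 - 4*D - 4*q - 4*√31)
p(X) = 1/(2*X)
1/p(v(7, 6*5)) = 1/(1/(2*(16 - 24*5 - 4*7 - 4*√31))) = 1/(1/(2*(16 - 4*30 - 28 - 4*√31))) = 1/(1/(2*(16 - 120 - 28 - 4*√31))) = 1/(1/(2*(-132 - 4*√31))) = -264 - 8*√31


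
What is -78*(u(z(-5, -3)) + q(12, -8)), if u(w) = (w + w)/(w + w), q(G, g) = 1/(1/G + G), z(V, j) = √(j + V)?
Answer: -12246/145 ≈ -84.455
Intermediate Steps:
z(V, j) = √(V + j)
q(G, g) = 1/(G + 1/G)
u(w) = 1 (u(w) = (2*w)/((2*w)) = (2*w)*(1/(2*w)) = 1)
-78*(u(z(-5, -3)) + q(12, -8)) = -78*(1 + 12/(1 + 12²)) = -78*(1 + 12/(1 + 144)) = -78*(1 + 12/145) = -78*157/145 = -12246/145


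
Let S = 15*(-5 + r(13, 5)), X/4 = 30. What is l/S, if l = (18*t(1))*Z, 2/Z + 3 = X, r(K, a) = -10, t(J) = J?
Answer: -4/2925 ≈ -0.0013675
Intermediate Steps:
X = 120 (X = 4*30 = 120)
Z = 2/117 (Z = 2/(-3 + 120) = 2/117 ≈ 0.017094)
l = 4/13 (l = (18*1)*(2/117) = 18*(2/117) = 4/13 ≈ 0.30769)
S = -225 (S = 15*(-5 - 10) = 15*(-15) = -225)
l/S = (4/13)/(-225) = (4/13)*(-1/225) = -4/2925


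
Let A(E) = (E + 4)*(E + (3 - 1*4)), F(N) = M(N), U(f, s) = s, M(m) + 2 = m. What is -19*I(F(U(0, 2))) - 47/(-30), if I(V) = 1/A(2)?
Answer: -8/5 ≈ -1.6000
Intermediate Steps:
M(m) = -2 + m
F(N) = -2 + N
A(E) = (-1 + E)*(4 + E) (A(E) = (4 + E)*(E + (3 - 4)) = (4 + E)*(E - 1) = (4 + E)*(-1 + E) = (-1 + E)*(4 + E))
I(V) = ⅙ (I(V) = 1/(-4 + 2² + 3*2) = 1/(-4 + 4 + 6) = 1/6 = ⅙)
-19*I(F(U(0, 2))) - 47/(-30) = -19*⅙ - 47/(-30) = -19/6 - 47*(-1/30) = -19/6 + 47/30 = -8/5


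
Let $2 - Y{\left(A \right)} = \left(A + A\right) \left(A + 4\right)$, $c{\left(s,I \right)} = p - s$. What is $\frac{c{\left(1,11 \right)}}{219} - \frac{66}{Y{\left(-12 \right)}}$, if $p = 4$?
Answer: $\frac{2504}{6935} \approx 0.36107$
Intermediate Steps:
$c{\left(s,I \right)} = 4 - s$
$Y{\left(A \right)} = 2 - 2 A \left(4 + A\right)$ ($Y{\left(A \right)} = 2 - \left(A + A\right) \left(A + 4\right) = 2 - 2 A \left(4 + A\right)$)
$\frac{c{\left(1,11 \right)}}{219} - \frac{66}{Y{\left(-12 \right)}} = \frac{4 - 1}{219} - \frac{66}{2 - -96 - 2 \left(-12\right)^{2}} = \left(4 - 1\right) \frac{1}{219} - \frac{66}{2 + 96 - 288} = 3 \cdot \frac{1}{219} - \frac{66}{2 + 96 - 288} = \frac{1}{73} - \frac{66}{-190} = \frac{1}{73} - - \frac{33}{95} = \frac{1}{73} + \frac{33}{95} = \frac{2504}{6935}$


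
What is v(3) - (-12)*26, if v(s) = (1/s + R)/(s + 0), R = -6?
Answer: 2791/9 ≈ 310.11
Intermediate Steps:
v(s) = (-6 + 1/s)/s (v(s) = (1/s - 6)/(s + 0) = (-6 + 1/s)/s)
v(3) - (-12)*26 = (1 - 6*3)/3² - (-12)*26 = (1 - 18)/9 - 1*(-312) = (⅑)*(-17) + 312 = -17/9 + 312 = 2791/9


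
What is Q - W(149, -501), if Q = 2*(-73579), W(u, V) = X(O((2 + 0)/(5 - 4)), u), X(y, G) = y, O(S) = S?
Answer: -147160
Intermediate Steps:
W(u, V) = 2 (W(u, V) = (2 + 0)/(5 - 4) = 2/1 = 2*1 = 2)
Q = -147158
Q - W(149, -501) = -147158 - 1*2 = -147158 - 2 = -147160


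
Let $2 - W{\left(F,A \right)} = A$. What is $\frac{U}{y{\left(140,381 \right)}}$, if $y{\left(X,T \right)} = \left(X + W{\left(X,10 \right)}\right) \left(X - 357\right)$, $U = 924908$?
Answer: $- \frac{231227}{7161} \approx -32.29$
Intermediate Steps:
$W{\left(F,A \right)} = 2 - A$
$y{\left(X,T \right)} = \left(-357 + X\right) \left(-8 + X\right)$ ($y{\left(X,T \right)} = \left(X + \left(2 - 10\right)\right) \left(X - 357\right) = \left(X + \left(2 - 10\right)\right) \left(-357 + X\right) = \left(X - 8\right) \left(-357 + X\right) = \left(-8 + X\right) \left(-357 + X\right) = \left(-357 + X\right) \left(-8 + X\right)$)
$\frac{U}{y{\left(140,381 \right)}} = \frac{924908}{2856 + 140^{2} - 51100} = \frac{924908}{2856 + 19600 - 51100} = \frac{924908}{-28644} = 924908 \left(- \frac{1}{28644}\right) = - \frac{231227}{7161}$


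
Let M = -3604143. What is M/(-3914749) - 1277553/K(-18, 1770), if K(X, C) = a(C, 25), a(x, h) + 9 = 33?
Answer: -1667070943255/31317992 ≈ -53230.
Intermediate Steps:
a(x, h) = 24 (a(x, h) = -9 + 33 = 24)
K(X, C) = 24
M/(-3914749) - 1277553/K(-18, 1770) = -3604143/(-3914749) - 1277553/24 = -3604143*(-1/3914749) - 1277553*1/24 = 3604143/3914749 - 425851/8 = -1667070943255/31317992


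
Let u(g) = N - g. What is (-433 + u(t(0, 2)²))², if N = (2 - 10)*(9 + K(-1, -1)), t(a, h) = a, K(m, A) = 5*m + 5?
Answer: 255025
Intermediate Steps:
K(m, A) = 5 + 5*m
N = -72 (N = (2 - 10)*(9 + (5 + 5*(-1))) = -8*(9 + (5 - 5)) = -8*(9 + 0) = -8*9 = -72)
u(g) = -72 - g
(-433 + u(t(0, 2)²))² = (-433 + (-72 - 1*0²))² = (-433 + (-72 - 1*0))² = (-433 + (-72 + 0))² = (-433 - 72)² = (-505)² = 255025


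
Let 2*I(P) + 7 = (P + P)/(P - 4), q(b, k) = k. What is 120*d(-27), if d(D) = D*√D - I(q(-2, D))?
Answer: 9780/31 - 9720*I*√3 ≈ 315.48 - 16836.0*I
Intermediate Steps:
I(P) = -7/2 + P/(-4 + P) (I(P) = -7/2 + ((P + P)/(P - 4))/2 = -7/2 + ((2*P)/(-4 + P))/2 = -7/2 + (2*P/(-4 + P))/2 = -7/2 + P/(-4 + P))
d(D) = D^(3/2) - (28 - 5*D)/(2*(-4 + D)) (d(D) = D*√D - (28 - 5*D)/(2*(-4 + D)) = D^(3/2) - (28 - 5*D)/(2*(-4 + D)))
120*d(-27) = 120*((-28 + 5*(-27) + 2*(-27)^(3/2)*(-4 - 27))/(2*(-4 - 27))) = 120*((½)*(-28 - 135 + 2*(-81*I*√3)*(-31))/(-31)) = 120*((½)*(-1/31)*(-28 - 135 + 5022*I*√3)) = 120*((½)*(-1/31)*(-163 + 5022*I*√3)) = 120*(163/62 - 81*I*√3) = 9780/31 - 9720*I*√3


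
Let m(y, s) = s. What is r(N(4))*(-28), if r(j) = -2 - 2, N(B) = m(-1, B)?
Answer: 112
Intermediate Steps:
N(B) = B
r(j) = -4
r(N(4))*(-28) = -4*(-28) = 112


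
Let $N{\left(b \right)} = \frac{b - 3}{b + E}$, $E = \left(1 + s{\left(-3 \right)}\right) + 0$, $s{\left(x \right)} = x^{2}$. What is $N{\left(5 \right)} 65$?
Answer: $\frac{26}{3} \approx 8.6667$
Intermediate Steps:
$E = 10$ ($E = \left(1 + \left(-3\right)^{2}\right) + 0 = \left(1 + 9\right) + 0 = 10 + 0 = 10$)
$N{\left(b \right)} = \frac{-3 + b}{10 + b}$ ($N{\left(b \right)} = \frac{b - 3}{b + 10} = \frac{-3 + b}{10 + b}$)
$N{\left(5 \right)} 65 = \frac{-3 + 5}{10 + 5} \cdot 65 = \frac{1}{15} \cdot 2 \cdot 65 = \frac{2}{15} \cdot 65 = \frac{26}{3}$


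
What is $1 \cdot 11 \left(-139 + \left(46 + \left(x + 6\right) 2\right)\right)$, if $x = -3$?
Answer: $-957$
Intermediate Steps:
$1 \cdot 11 \left(-139 + \left(46 + \left(x + 6\right) 2\right)\right) = 1 \cdot 11 \left(-139 + \left(46 + \left(-3 + 6\right) 2\right)\right) = 11 \left(-139 + \left(46 + 3 \cdot 2\right)\right) = 11 \left(-139 + \left(46 + 6\right)\right) = 11 \left(-139 + 52\right) = 11 \left(-87\right) = -957$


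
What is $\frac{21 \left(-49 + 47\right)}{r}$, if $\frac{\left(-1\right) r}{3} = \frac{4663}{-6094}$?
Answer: $- \frac{85316}{4663} \approx -18.296$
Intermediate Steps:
$r = \frac{13989}{6094}$ ($r = - 3 \frac{4663}{-6094} = - 3 \cdot 4663 \left(- \frac{1}{6094}\right) = \left(-3\right) \left(- \frac{4663}{6094}\right) = \frac{13989}{6094} \approx 2.2955$)
$\frac{21 \left(-49 + 47\right)}{r} = \frac{21 \left(-49 + 47\right)}{\frac{13989}{6094}} = 21 \left(-2\right) \frac{6094}{13989} = \left(-42\right) \frac{6094}{13989} = - \frac{85316}{4663}$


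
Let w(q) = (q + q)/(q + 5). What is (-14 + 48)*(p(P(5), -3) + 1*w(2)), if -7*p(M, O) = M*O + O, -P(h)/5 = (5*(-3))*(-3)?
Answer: -22712/7 ≈ -3244.6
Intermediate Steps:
P(h) = -225 (P(h) = -5*5*(-3)*(-3) = -(-75)*(-3) = -5*45 = -225)
w(q) = 2*q/(5 + q) (w(q) = (2*q)/(5 + q) = 2*q/(5 + q))
p(M, O) = -O/7 - M*O/7 (p(M, O) = -(M*O + O)/7 = -(O + M*O)/7 = -O/7 - M*O/7)
(-14 + 48)*(p(P(5), -3) + 1*w(2)) = (-14 + 48)*(-1/7*(-3)*(1 - 225) + 1*(2*2/(5 + 2))) = 34*(-1/7*(-3)*(-224) + 1*(2*2/7)) = 34*(-96 + 1*(2*2*(1/7))) = 34*(-96 + 1*(4/7)) = 34*(-96 + 4/7) = 34*(-668/7) = -22712/7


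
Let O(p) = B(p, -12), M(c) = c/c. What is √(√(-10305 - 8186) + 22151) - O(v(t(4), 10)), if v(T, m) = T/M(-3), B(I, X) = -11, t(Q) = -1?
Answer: 11 + √(22151 + 41*I*√11) ≈ 159.83 + 0.45683*I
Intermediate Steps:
M(c) = 1
v(T, m) = T (v(T, m) = T/1 = T*1 = T)
O(p) = -11
√(√(-10305 - 8186) + 22151) - O(v(t(4), 10)) = √(√(-10305 - 8186) + 22151) - 1*(-11) = √(√(-18491) + 22151) + 11 = √(41*I*√11 + 22151) + 11 = √(22151 + 41*I*√11) + 11 = 11 + √(22151 + 41*I*√11)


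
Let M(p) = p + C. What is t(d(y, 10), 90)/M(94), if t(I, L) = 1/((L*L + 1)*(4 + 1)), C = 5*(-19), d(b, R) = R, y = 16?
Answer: -1/40505 ≈ -2.4688e-5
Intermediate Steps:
C = -95
M(p) = -95 + p (M(p) = p - 95 = -95 + p)
t(I, L) = 1/(5 + 5*L**2) (t(I, L) = 1/((L**2 + 1)*5) = 1/((1 + L**2)*5) = 1/(5 + 5*L**2))
t(d(y, 10), 90)/M(94) = (1/(5*(1 + 90**2)))/(-95 + 94) = (1/(5*(1 + 8100)))/(-1) = ((1/5)/8101)*(-1) = ((1/5)*(1/8101))*(-1) = (1/40505)*(-1) = -1/40505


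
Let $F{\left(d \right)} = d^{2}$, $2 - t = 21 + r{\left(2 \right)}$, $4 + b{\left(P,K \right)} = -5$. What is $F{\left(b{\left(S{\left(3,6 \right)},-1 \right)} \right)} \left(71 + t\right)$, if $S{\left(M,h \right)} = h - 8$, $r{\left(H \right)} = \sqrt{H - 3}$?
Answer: $4212 - 81 i \approx 4212.0 - 81.0 i$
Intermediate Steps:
$r{\left(H \right)} = \sqrt{-3 + H}$
$S{\left(M,h \right)} = -8 + h$ ($S{\left(M,h \right)} = h - 8 = -8 + h$)
$b{\left(P,K \right)} = -9$ ($b{\left(P,K \right)} = -4 - 5 = -9$)
$t = -19 - i$ ($t = 2 - \left(21 + \sqrt{-3 + 2}\right) = 2 - \left(21 + \sqrt{-1}\right) = 2 - \left(21 + i\right) = -19 - i \approx -19.0 - 1.0 i$)
$F{\left(b{\left(S{\left(3,6 \right)},-1 \right)} \right)} \left(71 + t\right) = \left(-9\right)^{2} \left(71 - \left(19 + i\right)\right) = 81 \left(52 - i\right) = 4212 - 81 i$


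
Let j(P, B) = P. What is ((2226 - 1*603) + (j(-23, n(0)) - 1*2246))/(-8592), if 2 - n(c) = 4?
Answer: 323/4296 ≈ 0.075186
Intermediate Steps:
n(c) = -2 (n(c) = 2 - 1*4 = 2 - 4 = -2)
((2226 - 1*603) + (j(-23, n(0)) - 1*2246))/(-8592) = ((2226 - 1*603) + (-23 - 1*2246))/(-8592) = ((2226 - 603) + (-23 - 2246))*(-1/8592) = (1623 - 2269)*(-1/8592) = -646*(-1/8592) = 323/4296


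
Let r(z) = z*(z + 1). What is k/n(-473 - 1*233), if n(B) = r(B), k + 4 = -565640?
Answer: -94274/82955 ≈ -1.1364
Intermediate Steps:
r(z) = z*(1 + z)
k = -565644 (k = -4 - 565640 = -565644)
n(B) = B*(1 + B)
k/n(-473 - 1*233) = -565644*1/((1 + (-473 - 1*233))*(-473 - 1*233)) = -565644*1/((1 + (-473 - 233))*(-473 - 233)) = -565644*(-1/(706*(1 - 706))) = -565644/((-706*(-705))) = -565644/497730 = -565644*1/497730 = -94274/82955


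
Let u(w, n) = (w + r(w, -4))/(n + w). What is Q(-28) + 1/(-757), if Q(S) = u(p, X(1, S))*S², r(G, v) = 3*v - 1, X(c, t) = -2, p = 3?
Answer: -5934881/757 ≈ -7840.0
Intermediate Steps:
r(G, v) = -1 + 3*v
u(w, n) = (-13 + w)/(n + w) (u(w, n) = (w + (-1 + 3*(-4)))/(n + w) = (w + (-1 - 12))/(n + w) = (w - 13)/(n + w) = (-13 + w)/(n + w))
Q(S) = -10*S² (Q(S) = ((-13 + 3)/(-2 + 3))*S² = (-10/1)*S² = (1*(-10))*S² = -10*S²)
Q(-28) + 1/(-757) = -10*(-28)² + 1/(-757) = -10*784 - 1/757 = -7840 - 1/757 = -5934881/757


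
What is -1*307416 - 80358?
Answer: -387774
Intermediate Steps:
-1*307416 - 80358 = -307416 - 80358 = -387774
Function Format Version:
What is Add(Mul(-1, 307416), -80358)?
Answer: -387774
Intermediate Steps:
Add(Mul(-1, 307416), -80358) = Add(-307416, -80358) = -387774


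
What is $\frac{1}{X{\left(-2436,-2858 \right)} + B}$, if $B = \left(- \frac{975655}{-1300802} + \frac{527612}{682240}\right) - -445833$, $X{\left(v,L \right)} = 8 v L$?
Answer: $\frac{110932394560}{6228026235077100223} \approx 1.7812 \cdot 10^{-8}$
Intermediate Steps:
$X{\left(v,L \right)} = 8 L v$
$B = \frac{49457491257569983}{110932394560}$ ($B = \left(\left(-975655\right) \left(- \frac{1}{1300802}\right) + 527612 \cdot \frac{1}{682240}\right) + 445833 = \left(\frac{975655}{1300802} + \frac{131903}{170560}\right) + 445833 = \frac{168993701503}{110932394560} + 445833 = \frac{49457491257569983}{110932394560} \approx 4.4583 \cdot 10^{5}$)
$\frac{1}{X{\left(-2436,-2858 \right)} + B} = \frac{1}{8 \left(-2858\right) \left(-2436\right) + \frac{49457491257569983}{110932394560}} = \frac{1}{55696704 + \frac{49457491257569983}{110932394560}} = \frac{1}{\frac{6228026235077100223}{110932394560}} = \frac{110932394560}{6228026235077100223}$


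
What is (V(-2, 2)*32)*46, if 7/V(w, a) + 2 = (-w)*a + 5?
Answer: 1472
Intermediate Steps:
V(w, a) = 7/(3 - a*w) (V(w, a) = 7/(-2 + ((-w)*a + 5)) = 7/(-2 + (-a*w + 5)) = 7/(-2 + (5 - a*w)) = 7/(3 - a*w))
(V(-2, 2)*32)*46 = (-7/(-3 + 2*(-2))*32)*46 = (-7/(-3 - 4)*32)*46 = (-7/(-7)*32)*46 = (-7*(-⅐)*32)*46 = (1*32)*46 = 32*46 = 1472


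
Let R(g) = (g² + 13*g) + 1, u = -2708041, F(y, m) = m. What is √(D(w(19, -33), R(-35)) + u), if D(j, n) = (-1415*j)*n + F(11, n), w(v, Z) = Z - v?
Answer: √54022910 ≈ 7350.0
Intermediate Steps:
R(g) = 1 + g² + 13*g
D(j, n) = n - 1415*j*n (D(j, n) = (-1415*j)*n + n = -1415*j*n + n = n - 1415*j*n)
√(D(w(19, -33), R(-35)) + u) = √((1 + (-35)² + 13*(-35))*(1 - 1415*(-33 - 1*19)) - 2708041) = √((1 + 1225 - 455)*(1 - 1415*(-33 - 19)) - 2708041) = √(771*(1 - 1415*(-52)) - 2708041) = √(771*(1 + 73580) - 2708041) = √(771*73581 - 2708041) = √(56730951 - 2708041) = √54022910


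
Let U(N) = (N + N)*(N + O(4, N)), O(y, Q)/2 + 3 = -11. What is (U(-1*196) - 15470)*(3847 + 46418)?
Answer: 3636069570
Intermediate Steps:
O(y, Q) = -28 (O(y, Q) = -6 + 2*(-11) = -6 - 22 = -28)
U(N) = 2*N*(-28 + N) (U(N) = (N + N)*(N - 28) = (2*N)*(-28 + N) = 2*N*(-28 + N))
(U(-1*196) - 15470)*(3847 + 46418) = (2*(-1*196)*(-28 - 1*196) - 15470)*(3847 + 46418) = (2*(-196)*(-28 - 196) - 15470)*50265 = (2*(-196)*(-224) - 15470)*50265 = (87808 - 15470)*50265 = 72338*50265 = 3636069570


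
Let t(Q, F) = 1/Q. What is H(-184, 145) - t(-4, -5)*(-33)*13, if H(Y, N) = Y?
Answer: -1165/4 ≈ -291.25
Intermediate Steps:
H(-184, 145) - t(-4, -5)*(-33)*13 = -184 - -33/(-4)*13 = -184 - (-¼*(-33))*13 = -184 - 33*13/4 = -184 - 1*429/4 = -184 - 429/4 = -1165/4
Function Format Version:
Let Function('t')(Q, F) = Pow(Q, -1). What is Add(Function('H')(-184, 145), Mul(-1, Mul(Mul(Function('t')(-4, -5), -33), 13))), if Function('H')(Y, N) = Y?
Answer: Rational(-1165, 4) ≈ -291.25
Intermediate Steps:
Add(Function('H')(-184, 145), Mul(-1, Mul(Mul(Function('t')(-4, -5), -33), 13))) = Add(-184, Mul(-1, Mul(Mul(Pow(-4, -1), -33), 13))) = Add(-184, Mul(-1, Mul(Mul(Rational(-1, 4), -33), 13))) = Add(-184, Mul(-1, Mul(Rational(33, 4), 13))) = Add(-184, Mul(-1, Rational(429, 4))) = Add(-184, Rational(-429, 4)) = Rational(-1165, 4)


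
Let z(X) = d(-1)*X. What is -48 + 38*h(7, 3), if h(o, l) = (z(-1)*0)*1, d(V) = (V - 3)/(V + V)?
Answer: -48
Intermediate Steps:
d(V) = (-3 + V)/(2*V) (d(V) = (-3 + V)/((2*V)) = (-3 + V)*(1/(2*V)) = (-3 + V)/(2*V))
z(X) = 2*X (z(X) = ((½)*(-3 - 1)/(-1))*X = ((½)*(-1)*(-4))*X = 2*X)
h(o, l) = 0 (h(o, l) = ((2*(-1))*0)*1 = -2*0*1 = 0*1 = 0)
-48 + 38*h(7, 3) = -48 + 38*0 = -48 + 0 = -48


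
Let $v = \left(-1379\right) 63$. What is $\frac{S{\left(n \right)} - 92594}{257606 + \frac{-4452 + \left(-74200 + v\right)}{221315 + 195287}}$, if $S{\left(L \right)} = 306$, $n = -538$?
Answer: $- \frac{2261609728}{6312882899} \approx -0.35825$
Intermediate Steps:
$v = -86877$
$\frac{S{\left(n \right)} - 92594}{257606 + \frac{-4452 + \left(-74200 + v\right)}{221315 + 195287}} = \frac{306 - 92594}{257606 + \frac{-4452 - 161077}{221315 + 195287}} = - \frac{92288}{257606 + \frac{-4452 - 161077}{416602}} = - \frac{92288}{257606 - \frac{9737}{24506}} = - \frac{92288}{\frac{6312882899}{24506}} = \left(-92288\right) \frac{24506}{6312882899} = - \frac{2261609728}{6312882899}$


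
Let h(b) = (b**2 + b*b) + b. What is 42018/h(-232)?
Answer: 21009/53708 ≈ 0.39117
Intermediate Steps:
h(b) = b + 2*b**2 (h(b) = (b**2 + b**2) + b = 2*b**2 + b = b + 2*b**2)
42018/h(-232) = 42018/((-232*(1 + 2*(-232)))) = 42018/((-232*(1 - 464))) = 42018/((-232*(-463))) = 42018/107416 = 42018*(1/107416) = 21009/53708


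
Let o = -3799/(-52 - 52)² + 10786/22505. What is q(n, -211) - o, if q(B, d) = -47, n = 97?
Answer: -11471626641/243414080 ≈ -47.128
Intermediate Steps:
o = 31164881/243414080 (o = -3799/((-104)²) + 10786*(1/22505) = -3799/10816 + 10786/22505 = 31164881/243414080 ≈ 0.12803)
q(n, -211) - o = -47 - 1*31164881/243414080 = -47 - 31164881/243414080 = -11471626641/243414080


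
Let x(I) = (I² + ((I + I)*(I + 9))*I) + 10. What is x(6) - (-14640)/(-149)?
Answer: 153134/149 ≈ 1027.7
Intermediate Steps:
x(I) = 10 + I² + 2*I²*(9 + I) (x(I) = (I² + ((2*I)*(9 + I))*I) + 10 = (I² + (2*I*(9 + I))*I) + 10 = (I² + 2*I²*(9 + I)) + 10 = 10 + I² + 2*I²*(9 + I))
x(6) - (-14640)/(-149) = (10 + 2*6³ + 19*6²) - (-14640)/(-149) = (10 + 2*216 + 19*36) - (-14640)*(-1)/149 = (10 + 432 + 684) - 122*120/149 = 1126 - 14640/149 = 153134/149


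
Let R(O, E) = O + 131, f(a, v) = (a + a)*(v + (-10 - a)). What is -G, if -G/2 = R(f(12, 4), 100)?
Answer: -602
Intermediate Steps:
f(a, v) = 2*a*(-10 + v - a) (f(a, v) = (2*a)*(-10 + v - a) = 2*a*(-10 + v - a))
R(O, E) = 131 + O
G = 602 (G = -2*(131 + 2*12*(-10 + 4 - 1*12)) = -2*(131 + 2*12*(-10 + 4 - 12)) = -2*(131 + 2*12*(-18)) = -2*(131 - 432) = -2*(-301) = 602)
-G = -1*602 = -602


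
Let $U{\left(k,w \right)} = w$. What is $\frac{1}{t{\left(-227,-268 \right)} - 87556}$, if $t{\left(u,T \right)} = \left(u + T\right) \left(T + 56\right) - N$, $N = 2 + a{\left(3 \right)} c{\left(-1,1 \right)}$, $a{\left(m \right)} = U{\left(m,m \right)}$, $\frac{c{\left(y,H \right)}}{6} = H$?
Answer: $\frac{1}{17364} \approx 5.759 \cdot 10^{-5}$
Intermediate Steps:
$c{\left(y,H \right)} = 6 H$
$a{\left(m \right)} = m$
$N = 20$ ($N = 2 + 3 \cdot 6 \cdot 1 = 2 + 3 \cdot 6 = 2 + 18 = 20$)
$t{\left(u,T \right)} = -20 + \left(56 + T\right) \left(T + u\right)$ ($t{\left(u,T \right)} = \left(u + T\right) \left(T + 56\right) - 20 = \left(T + u\right) \left(56 + T\right) - 20 = \left(56 + T\right) \left(T + u\right) - 20 = -20 + \left(56 + T\right) \left(T + u\right)$)
$\frac{1}{t{\left(-227,-268 \right)} - 87556} = \frac{1}{\left(-20 + \left(-268\right)^{2} + 56 \left(-268\right) + 56 \left(-227\right) - -60836\right) - 87556} = \frac{1}{\left(-20 + 71824 - 15008 - 12712 + 60836\right) - 87556} = \frac{1}{104920 - 87556} = \frac{1}{17364}$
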